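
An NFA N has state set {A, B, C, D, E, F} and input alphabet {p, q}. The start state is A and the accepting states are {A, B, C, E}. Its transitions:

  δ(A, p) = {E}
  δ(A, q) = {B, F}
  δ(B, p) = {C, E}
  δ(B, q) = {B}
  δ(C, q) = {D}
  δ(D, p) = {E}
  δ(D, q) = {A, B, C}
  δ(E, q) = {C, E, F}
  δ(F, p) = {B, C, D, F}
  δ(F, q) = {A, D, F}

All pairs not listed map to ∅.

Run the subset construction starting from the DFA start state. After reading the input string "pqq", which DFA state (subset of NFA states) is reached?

{A, C, D, E, F}

Start: {A}.
δ(A,p) = {E}.
Union: {E}.
After p: {E}.
δ(E,q) = {C, E, F}.
Union: {C, E, F}.
After q: {C, E, F}.
δ(C,q) = {D}; δ(E,q) = {C, E, F}; δ(F,q) = {A, D, F}.
Union: {A, C, D, E, F}.
After q: {A, C, D, E, F}.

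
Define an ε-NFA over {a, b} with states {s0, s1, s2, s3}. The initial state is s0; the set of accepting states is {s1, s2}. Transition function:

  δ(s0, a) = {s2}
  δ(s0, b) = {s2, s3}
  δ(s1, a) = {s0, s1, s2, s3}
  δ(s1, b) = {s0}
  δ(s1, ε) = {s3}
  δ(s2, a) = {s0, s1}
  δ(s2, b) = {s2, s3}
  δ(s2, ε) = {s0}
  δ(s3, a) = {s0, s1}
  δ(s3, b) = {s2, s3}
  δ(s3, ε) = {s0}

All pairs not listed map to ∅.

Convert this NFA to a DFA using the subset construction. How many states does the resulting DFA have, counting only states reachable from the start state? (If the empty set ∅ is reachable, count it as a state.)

4

Start state of the DFA: {s0} (ε-closure of the NFA start).
{s0} --a--> {s0, s2}  [new]
{s0} --b--> {s0, s2, s3}  [new]
{s0, s2} --a--> {s0, s1, s2, s3}  [new]
{s0, s2} --b--> {s0, s2, s3}  [seen]
{s0, s2, s3} --a--> {s0, s1, s2, s3}  [seen]
{s0, s2, s3} --b--> {s0, s2, s3}  [seen]
{s0, s1, s2, s3} --a--> {s0, s1, s2, s3}  [seen]
{s0, s1, s2, s3} --b--> {s0, s2, s3}  [seen]
Reachable DFA states: {s0}, {s0, s2}, {s0, s2, s3}, {s0, s1, s2, s3}.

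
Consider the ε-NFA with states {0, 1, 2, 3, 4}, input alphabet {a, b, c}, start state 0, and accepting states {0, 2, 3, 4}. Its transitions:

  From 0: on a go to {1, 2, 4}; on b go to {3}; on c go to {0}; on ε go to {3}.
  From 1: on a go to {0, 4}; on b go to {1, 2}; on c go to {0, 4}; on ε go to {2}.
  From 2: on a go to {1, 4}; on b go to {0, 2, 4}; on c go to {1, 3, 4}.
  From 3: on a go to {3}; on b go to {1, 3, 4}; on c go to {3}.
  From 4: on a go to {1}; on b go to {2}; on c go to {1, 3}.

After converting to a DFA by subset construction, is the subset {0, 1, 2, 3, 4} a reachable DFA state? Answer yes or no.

Start state of the DFA: {0, 3} (ε-closure of the NFA start).
{0, 3} --a--> {1, 2, 3, 4}  [new]
{0, 3} --b--> {1, 2, 3, 4}  [seen]
{0, 3} --c--> {0, 3}  [seen]
{1, 2, 3, 4} --a--> {0, 1, 2, 3, 4}  [new]
{1, 2, 3, 4} --b--> {0, 1, 2, 3, 4}  [seen]
{1, 2, 3, 4} --c--> {0, 1, 2, 3, 4}  [seen]
{0, 1, 2, 3, 4} --a--> {0, 1, 2, 3, 4}  [seen]
{0, 1, 2, 3, 4} --b--> {0, 1, 2, 3, 4}  [seen]
{0, 1, 2, 3, 4} --c--> {0, 1, 2, 3, 4}  [seen]
Reachable DFA states: {0, 3}, {1, 2, 3, 4}, {0, 1, 2, 3, 4}.
{0, 1, 2, 3, 4} is among them.

yes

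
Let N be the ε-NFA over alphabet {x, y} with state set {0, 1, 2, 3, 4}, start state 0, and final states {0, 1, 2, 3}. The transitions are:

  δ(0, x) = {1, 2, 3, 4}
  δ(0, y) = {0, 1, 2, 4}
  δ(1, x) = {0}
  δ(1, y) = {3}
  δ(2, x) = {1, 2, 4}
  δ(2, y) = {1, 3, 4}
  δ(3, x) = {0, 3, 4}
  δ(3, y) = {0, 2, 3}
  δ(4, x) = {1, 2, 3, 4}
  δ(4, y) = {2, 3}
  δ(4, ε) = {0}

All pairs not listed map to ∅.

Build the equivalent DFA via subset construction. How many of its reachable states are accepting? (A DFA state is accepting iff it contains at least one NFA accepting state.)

3

Start state of the DFA: {0} (ε-closure of the NFA start).
{0} --x--> {0, 1, 2, 3, 4}  [new]
{0} --y--> {0, 1, 2, 4}  [new]
{0, 1, 2, 3, 4} --x--> {0, 1, 2, 3, 4}  [seen]
{0, 1, 2, 3, 4} --y--> {0, 1, 2, 3, 4}  [seen]
{0, 1, 2, 4} --x--> {0, 1, 2, 3, 4}  [seen]
{0, 1, 2, 4} --y--> {0, 1, 2, 3, 4}  [seen]
Reachable DFA states: {0}, {0, 1, 2, 3, 4}, {0, 1, 2, 4}.
Accepting DFA states (contain an NFA accepting state): {0}, {0, 1, 2, 3, 4}, {0, 1, 2, 4}.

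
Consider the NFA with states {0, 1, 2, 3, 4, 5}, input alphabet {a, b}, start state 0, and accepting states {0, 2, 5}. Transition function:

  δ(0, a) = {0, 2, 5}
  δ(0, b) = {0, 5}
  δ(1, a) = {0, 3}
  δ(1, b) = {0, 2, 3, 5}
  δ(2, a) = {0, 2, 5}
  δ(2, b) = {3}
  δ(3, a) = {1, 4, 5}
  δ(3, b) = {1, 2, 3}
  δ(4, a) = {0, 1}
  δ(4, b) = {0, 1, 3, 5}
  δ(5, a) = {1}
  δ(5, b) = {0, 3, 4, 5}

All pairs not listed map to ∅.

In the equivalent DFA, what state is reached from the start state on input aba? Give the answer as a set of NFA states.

Start: {0}.
δ(0,a) = {0, 2, 5}.
Union: {0, 2, 5}.
After a: {0, 2, 5}.
δ(0,b) = {0, 5}; δ(2,b) = {3}; δ(5,b) = {0, 3, 4, 5}.
Union: {0, 3, 4, 5}.
After b: {0, 3, 4, 5}.
δ(0,a) = {0, 2, 5}; δ(3,a) = {1, 4, 5}; δ(4,a) = {0, 1}; δ(5,a) = {1}.
Union: {0, 1, 2, 4, 5}.
After a: {0, 1, 2, 4, 5}.

{0, 1, 2, 4, 5}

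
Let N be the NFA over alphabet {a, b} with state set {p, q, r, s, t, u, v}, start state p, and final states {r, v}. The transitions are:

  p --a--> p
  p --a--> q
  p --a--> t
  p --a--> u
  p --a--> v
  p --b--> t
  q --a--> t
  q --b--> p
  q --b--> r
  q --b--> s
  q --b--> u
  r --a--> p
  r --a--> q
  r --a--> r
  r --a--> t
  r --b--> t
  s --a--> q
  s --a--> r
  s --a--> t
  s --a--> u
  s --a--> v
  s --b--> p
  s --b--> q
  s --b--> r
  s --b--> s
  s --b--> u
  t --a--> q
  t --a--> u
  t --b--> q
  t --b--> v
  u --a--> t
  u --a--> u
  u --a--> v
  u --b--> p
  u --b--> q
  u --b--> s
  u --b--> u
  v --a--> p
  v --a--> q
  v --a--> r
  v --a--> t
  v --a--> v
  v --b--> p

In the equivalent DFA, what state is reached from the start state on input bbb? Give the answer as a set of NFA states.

Start: {p}.
δ(p,b) = {t}.
Union: {t}.
After b: {t}.
δ(t,b) = {q, v}.
Union: {q, v}.
After b: {q, v}.
δ(q,b) = {p, r, s, u}; δ(v,b) = {p}.
Union: {p, r, s, u}.
After b: {p, r, s, u}.

{p, r, s, u}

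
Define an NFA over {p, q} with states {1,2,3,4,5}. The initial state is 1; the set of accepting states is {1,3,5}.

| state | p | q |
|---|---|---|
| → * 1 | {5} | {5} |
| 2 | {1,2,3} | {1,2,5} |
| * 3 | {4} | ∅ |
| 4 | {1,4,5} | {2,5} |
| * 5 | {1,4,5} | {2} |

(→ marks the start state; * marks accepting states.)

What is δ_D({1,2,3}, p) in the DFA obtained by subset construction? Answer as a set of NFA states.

{1,2,3,4,5}

δ(1,p) = {5}; δ(2,p) = {1,2,3}; δ(3,p) = {4}.
Union: {1,2,3,4,5}.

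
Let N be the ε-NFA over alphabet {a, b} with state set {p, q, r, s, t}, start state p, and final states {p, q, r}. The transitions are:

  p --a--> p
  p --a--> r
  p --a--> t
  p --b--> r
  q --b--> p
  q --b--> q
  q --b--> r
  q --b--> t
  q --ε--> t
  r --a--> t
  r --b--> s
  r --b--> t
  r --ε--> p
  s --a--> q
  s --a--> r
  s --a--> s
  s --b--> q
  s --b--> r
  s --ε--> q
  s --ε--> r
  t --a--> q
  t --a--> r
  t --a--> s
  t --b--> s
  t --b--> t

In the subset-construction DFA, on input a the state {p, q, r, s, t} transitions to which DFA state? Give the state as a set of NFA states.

{p, q, r, s, t}

δ(p,a) = {p, r, t}; δ(q,a) = ∅; δ(r,a) = {t}; δ(s,a) = {q, r, s}; δ(t,a) = {q, r, s}.
Union: {p, q, r, s, t}.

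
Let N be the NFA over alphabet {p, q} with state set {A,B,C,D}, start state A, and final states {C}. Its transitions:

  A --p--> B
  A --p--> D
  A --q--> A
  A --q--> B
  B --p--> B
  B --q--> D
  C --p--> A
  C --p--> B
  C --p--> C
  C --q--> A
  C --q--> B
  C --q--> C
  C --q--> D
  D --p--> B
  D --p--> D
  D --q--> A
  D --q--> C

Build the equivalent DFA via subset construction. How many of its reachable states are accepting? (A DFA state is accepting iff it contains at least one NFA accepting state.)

2

Start state of the DFA: {A}.
{A} --p--> {B,D}  [new]
{A} --q--> {A,B}  [new]
{B,D} --p--> {B,D}  [seen]
{B,D} --q--> {A,C,D}  [new]
{A,B} --p--> {B,D}  [seen]
{A,B} --q--> {A,B,D}  [new]
{A,C,D} --p--> {A,B,C,D}  [new]
{A,C,D} --q--> {A,B,C,D}  [seen]
{A,B,D} --p--> {B,D}  [seen]
{A,B,D} --q--> {A,B,C,D}  [seen]
{A,B,C,D} --p--> {A,B,C,D}  [seen]
{A,B,C,D} --q--> {A,B,C,D}  [seen]
Reachable DFA states: {A}, {B,D}, {A,B}, {A,C,D}, {A,B,D}, {A,B,C,D}.
Accepting DFA states (contain an NFA accepting state): {A,C,D}, {A,B,C,D}.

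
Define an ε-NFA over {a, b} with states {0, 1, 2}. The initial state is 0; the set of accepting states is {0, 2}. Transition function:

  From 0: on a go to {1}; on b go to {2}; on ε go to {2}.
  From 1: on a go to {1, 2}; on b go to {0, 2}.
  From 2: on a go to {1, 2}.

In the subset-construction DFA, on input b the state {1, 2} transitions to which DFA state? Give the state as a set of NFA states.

{0, 2}

δ(1,b) = {0, 2}; δ(2,b) = ∅.
Union: {0, 2}.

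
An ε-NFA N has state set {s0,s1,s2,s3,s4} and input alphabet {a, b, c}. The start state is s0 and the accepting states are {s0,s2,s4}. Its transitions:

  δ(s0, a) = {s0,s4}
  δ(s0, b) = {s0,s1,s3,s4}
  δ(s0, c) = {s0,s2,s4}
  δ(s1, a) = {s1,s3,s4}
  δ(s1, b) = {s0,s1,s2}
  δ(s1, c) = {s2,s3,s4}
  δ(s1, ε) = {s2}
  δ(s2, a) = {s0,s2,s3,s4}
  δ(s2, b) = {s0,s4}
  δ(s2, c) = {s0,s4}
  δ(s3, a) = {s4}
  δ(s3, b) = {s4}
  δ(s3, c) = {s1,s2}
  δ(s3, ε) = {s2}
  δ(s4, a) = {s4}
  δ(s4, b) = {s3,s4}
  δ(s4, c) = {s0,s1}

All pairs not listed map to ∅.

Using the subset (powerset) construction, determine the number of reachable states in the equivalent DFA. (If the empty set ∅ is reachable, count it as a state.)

6

Start state of the DFA: {s0} (ε-closure of the NFA start).
{s0} --a--> {s0,s4}  [new]
{s0} --b--> {s0,s1,s2,s3,s4}  [new]
{s0} --c--> {s0,s2,s4}  [new]
{s0,s4} --a--> {s0,s4}  [seen]
{s0,s4} --b--> {s0,s1,s2,s3,s4}  [seen]
{s0,s4} --c--> {s0,s1,s2,s4}  [new]
{s0,s1,s2,s3,s4} --a--> {s0,s1,s2,s3,s4}  [seen]
{s0,s1,s2,s3,s4} --b--> {s0,s1,s2,s3,s4}  [seen]
{s0,s1,s2,s3,s4} --c--> {s0,s1,s2,s3,s4}  [seen]
{s0,s2,s4} --a--> {s0,s2,s3,s4}  [new]
{s0,s2,s4} --b--> {s0,s1,s2,s3,s4}  [seen]
{s0,s2,s4} --c--> {s0,s1,s2,s4}  [seen]
{s0,s1,s2,s4} --a--> {s0,s1,s2,s3,s4}  [seen]
{s0,s1,s2,s4} --b--> {s0,s1,s2,s3,s4}  [seen]
{s0,s1,s2,s4} --c--> {s0,s1,s2,s3,s4}  [seen]
{s0,s2,s3,s4} --a--> {s0,s2,s3,s4}  [seen]
{s0,s2,s3,s4} --b--> {s0,s1,s2,s3,s4}  [seen]
{s0,s2,s3,s4} --c--> {s0,s1,s2,s4}  [seen]
Reachable DFA states: {s0}, {s0,s4}, {s0,s1,s2,s3,s4}, {s0,s2,s4}, {s0,s1,s2,s4}, {s0,s2,s3,s4}.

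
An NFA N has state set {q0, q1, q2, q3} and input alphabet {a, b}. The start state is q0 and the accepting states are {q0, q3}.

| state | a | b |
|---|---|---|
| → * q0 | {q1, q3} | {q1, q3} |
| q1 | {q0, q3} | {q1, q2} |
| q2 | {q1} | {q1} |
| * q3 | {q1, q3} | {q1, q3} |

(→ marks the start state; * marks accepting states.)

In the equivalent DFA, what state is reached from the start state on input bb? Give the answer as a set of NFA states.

Start: {q0}.
δ(q0,b) = {q1, q3}.
Union: {q1, q3}.
After b: {q1, q3}.
δ(q1,b) = {q1, q2}; δ(q3,b) = {q1, q3}.
Union: {q1, q2, q3}.
After b: {q1, q2, q3}.

{q1, q2, q3}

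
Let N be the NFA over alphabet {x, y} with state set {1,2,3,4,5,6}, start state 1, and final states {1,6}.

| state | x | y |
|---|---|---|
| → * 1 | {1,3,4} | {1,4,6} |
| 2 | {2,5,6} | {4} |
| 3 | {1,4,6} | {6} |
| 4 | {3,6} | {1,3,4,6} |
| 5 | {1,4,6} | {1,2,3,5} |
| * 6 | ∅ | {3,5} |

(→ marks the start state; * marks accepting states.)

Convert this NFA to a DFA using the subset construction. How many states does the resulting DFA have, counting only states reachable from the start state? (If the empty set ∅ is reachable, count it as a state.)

Start state of the DFA: {1}.
{1} --x--> {1,3,4}  [new]
{1} --y--> {1,4,6}  [new]
{1,3,4} --x--> {1,3,4,6}  [new]
{1,3,4} --y--> {1,3,4,6}  [seen]
{1,4,6} --x--> {1,3,4,6}  [seen]
{1,4,6} --y--> {1,3,4,5,6}  [new]
{1,3,4,6} --x--> {1,3,4,6}  [seen]
{1,3,4,6} --y--> {1,3,4,5,6}  [seen]
{1,3,4,5,6} --x--> {1,3,4,6}  [seen]
{1,3,4,5,6} --y--> {1,2,3,4,5,6}  [new]
{1,2,3,4,5,6} --x--> {1,2,3,4,5,6}  [seen]
{1,2,3,4,5,6} --y--> {1,2,3,4,5,6}  [seen]
Reachable DFA states: {1}, {1,3,4}, {1,4,6}, {1,3,4,6}, {1,3,4,5,6}, {1,2,3,4,5,6}.

6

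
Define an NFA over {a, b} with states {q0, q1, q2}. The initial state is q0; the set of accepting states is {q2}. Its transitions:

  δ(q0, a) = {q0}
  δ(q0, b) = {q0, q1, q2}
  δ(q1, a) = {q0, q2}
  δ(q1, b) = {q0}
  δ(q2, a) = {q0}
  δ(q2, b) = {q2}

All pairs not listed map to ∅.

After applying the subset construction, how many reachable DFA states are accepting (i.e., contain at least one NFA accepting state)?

2

Start state of the DFA: {q0}.
{q0} --a--> {q0}  [seen]
{q0} --b--> {q0, q1, q2}  [new]
{q0, q1, q2} --a--> {q0, q2}  [new]
{q0, q1, q2} --b--> {q0, q1, q2}  [seen]
{q0, q2} --a--> {q0}  [seen]
{q0, q2} --b--> {q0, q1, q2}  [seen]
Reachable DFA states: {q0}, {q0, q1, q2}, {q0, q2}.
Accepting DFA states (contain an NFA accepting state): {q0, q1, q2}, {q0, q2}.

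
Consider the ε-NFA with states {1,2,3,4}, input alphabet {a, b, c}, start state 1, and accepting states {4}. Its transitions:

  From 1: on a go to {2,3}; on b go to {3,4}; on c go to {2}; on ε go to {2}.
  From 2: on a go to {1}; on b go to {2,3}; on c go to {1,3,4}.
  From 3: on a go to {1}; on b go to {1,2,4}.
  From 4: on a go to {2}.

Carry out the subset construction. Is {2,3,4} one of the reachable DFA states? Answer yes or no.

Start state of the DFA: {1,2} (ε-closure of the NFA start).
{1,2} --a--> {1,2,3}  [new]
{1,2} --b--> {2,3,4}  [new]
{1,2} --c--> {1,2,3,4}  [new]
{1,2,3} --a--> {1,2,3}  [seen]
{1,2,3} --b--> {1,2,3,4}  [seen]
{1,2,3} --c--> {1,2,3,4}  [seen]
{2,3,4} --a--> {1,2}  [seen]
{2,3,4} --b--> {1,2,3,4}  [seen]
{2,3,4} --c--> {1,2,3,4}  [seen]
{1,2,3,4} --a--> {1,2,3}  [seen]
{1,2,3,4} --b--> {1,2,3,4}  [seen]
{1,2,3,4} --c--> {1,2,3,4}  [seen]
Reachable DFA states: {1,2}, {1,2,3}, {2,3,4}, {1,2,3,4}.
{2,3,4} is among them.

yes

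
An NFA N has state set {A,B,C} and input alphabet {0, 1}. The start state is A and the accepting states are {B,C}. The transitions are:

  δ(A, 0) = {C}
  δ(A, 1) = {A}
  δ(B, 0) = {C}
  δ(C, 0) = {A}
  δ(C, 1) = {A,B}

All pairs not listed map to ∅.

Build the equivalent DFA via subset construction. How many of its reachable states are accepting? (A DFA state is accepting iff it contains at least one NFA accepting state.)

2

Start state of the DFA: {A}.
{A} --0--> {C}  [new]
{A} --1--> {A}  [seen]
{C} --0--> {A}  [seen]
{C} --1--> {A,B}  [new]
{A,B} --0--> {C}  [seen]
{A,B} --1--> {A}  [seen]
Reachable DFA states: {A}, {C}, {A,B}.
Accepting DFA states (contain an NFA accepting state): {C}, {A,B}.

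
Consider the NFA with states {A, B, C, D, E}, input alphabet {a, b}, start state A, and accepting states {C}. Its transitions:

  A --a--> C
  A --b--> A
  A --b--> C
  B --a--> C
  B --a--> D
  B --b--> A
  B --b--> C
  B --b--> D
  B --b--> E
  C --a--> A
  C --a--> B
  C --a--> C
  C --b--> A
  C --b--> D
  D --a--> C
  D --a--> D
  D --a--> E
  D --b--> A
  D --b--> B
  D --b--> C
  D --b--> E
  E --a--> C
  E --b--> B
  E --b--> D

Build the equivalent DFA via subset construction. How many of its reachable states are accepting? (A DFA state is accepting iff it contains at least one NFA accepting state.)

Start state of the DFA: {A}.
{A} --a--> {C}  [new]
{A} --b--> {A, C}  [new]
{C} --a--> {A, B, C}  [new]
{C} --b--> {A, D}  [new]
{A, C} --a--> {A, B, C}  [seen]
{A, C} --b--> {A, C, D}  [new]
{A, B, C} --a--> {A, B, C, D}  [new]
{A, B, C} --b--> {A, C, D, E}  [new]
{A, D} --a--> {C, D, E}  [new]
{A, D} --b--> {A, B, C, E}  [new]
{A, C, D} --a--> {A, B, C, D, E}  [new]
{A, C, D} --b--> {A, B, C, D, E}  [seen]
{A, B, C, D} --a--> {A, B, C, D, E}  [seen]
{A, B, C, D} --b--> {A, B, C, D, E}  [seen]
{A, C, D, E} --a--> {A, B, C, D, E}  [seen]
{A, C, D, E} --b--> {A, B, C, D, E}  [seen]
{C, D, E} --a--> {A, B, C, D, E}  [seen]
{C, D, E} --b--> {A, B, C, D, E}  [seen]
{A, B, C, E} --a--> {A, B, C, D}  [seen]
{A, B, C, E} --b--> {A, B, C, D, E}  [seen]
{A, B, C, D, E} --a--> {A, B, C, D, E}  [seen]
{A, B, C, D, E} --b--> {A, B, C, D, E}  [seen]
Reachable DFA states: {A}, {C}, {A, C}, {A, B, C}, {A, D}, {A, C, D}, {A, B, C, D}, {A, C, D, E}, {C, D, E}, {A, B, C, E}, {A, B, C, D, E}.
Accepting DFA states (contain an NFA accepting state): {C}, {A, C}, {A, B, C}, {A, C, D}, {A, B, C, D}, {A, C, D, E}, {C, D, E}, {A, B, C, E}, {A, B, C, D, E}.

9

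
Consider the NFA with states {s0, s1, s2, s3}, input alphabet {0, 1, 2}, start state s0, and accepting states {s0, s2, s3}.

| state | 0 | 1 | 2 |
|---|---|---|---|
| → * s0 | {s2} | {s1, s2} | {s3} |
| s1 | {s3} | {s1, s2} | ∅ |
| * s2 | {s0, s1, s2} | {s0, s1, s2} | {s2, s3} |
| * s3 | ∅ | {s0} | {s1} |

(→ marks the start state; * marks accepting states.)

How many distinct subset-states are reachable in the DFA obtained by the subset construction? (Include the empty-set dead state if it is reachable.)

Start state of the DFA: {s0}.
{s0} --0--> {s2}  [new]
{s0} --1--> {s1, s2}  [new]
{s0} --2--> {s3}  [new]
{s2} --0--> {s0, s1, s2}  [new]
{s2} --1--> {s0, s1, s2}  [seen]
{s2} --2--> {s2, s3}  [new]
{s1, s2} --0--> {s0, s1, s2, s3}  [new]
{s1, s2} --1--> {s0, s1, s2}  [seen]
{s1, s2} --2--> {s2, s3}  [seen]
{s3} --0--> ∅  [new]
{s3} --1--> {s0}  [seen]
{s3} --2--> {s1}  [new]
{s0, s1, s2} --0--> {s0, s1, s2, s3}  [seen]
{s0, s1, s2} --1--> {s0, s1, s2}  [seen]
{s0, s1, s2} --2--> {s2, s3}  [seen]
{s2, s3} --0--> {s0, s1, s2}  [seen]
{s2, s3} --1--> {s0, s1, s2}  [seen]
{s2, s3} --2--> {s1, s2, s3}  [new]
{s0, s1, s2, s3} --0--> {s0, s1, s2, s3}  [seen]
{s0, s1, s2, s3} --1--> {s0, s1, s2}  [seen]
{s0, s1, s2, s3} --2--> {s1, s2, s3}  [seen]
∅ --0--> ∅  [seen]
∅ --1--> ∅  [seen]
∅ --2--> ∅  [seen]
{s1} --0--> {s3}  [seen]
{s1} --1--> {s1, s2}  [seen]
{s1} --2--> ∅  [seen]
{s1, s2, s3} --0--> {s0, s1, s2, s3}  [seen]
{s1, s2, s3} --1--> {s0, s1, s2}  [seen]
{s1, s2, s3} --2--> {s1, s2, s3}  [seen]
Reachable DFA states: {s0}, {s2}, {s1, s2}, {s3}, {s0, s1, s2}, {s2, s3}, {s0, s1, s2, s3}, ∅, {s1}, {s1, s2, s3}.

10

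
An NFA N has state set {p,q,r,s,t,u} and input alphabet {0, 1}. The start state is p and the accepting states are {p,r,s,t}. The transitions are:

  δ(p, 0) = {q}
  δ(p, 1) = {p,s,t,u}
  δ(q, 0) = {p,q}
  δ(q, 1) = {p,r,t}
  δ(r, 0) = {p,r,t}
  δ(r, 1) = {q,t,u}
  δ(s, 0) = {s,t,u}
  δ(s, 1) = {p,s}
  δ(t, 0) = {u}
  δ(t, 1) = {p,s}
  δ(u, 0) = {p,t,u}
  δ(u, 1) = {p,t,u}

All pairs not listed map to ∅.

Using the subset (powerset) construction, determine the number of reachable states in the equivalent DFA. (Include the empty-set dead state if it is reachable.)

9

Start state of the DFA: {p}.
{p} --0--> {q}  [new]
{p} --1--> {p,s,t,u}  [new]
{q} --0--> {p,q}  [new]
{q} --1--> {p,r,t}  [new]
{p,s,t,u} --0--> {p,q,s,t,u}  [new]
{p,s,t,u} --1--> {p,s,t,u}  [seen]
{p,q} --0--> {p,q}  [seen]
{p,q} --1--> {p,r,s,t,u}  [new]
{p,r,t} --0--> {p,q,r,t,u}  [new]
{p,r,t} --1--> {p,q,s,t,u}  [seen]
{p,q,s,t,u} --0--> {p,q,s,t,u}  [seen]
{p,q,s,t,u} --1--> {p,r,s,t,u}  [seen]
{p,r,s,t,u} --0--> {p,q,r,s,t,u}  [new]
{p,r,s,t,u} --1--> {p,q,s,t,u}  [seen]
{p,q,r,t,u} --0--> {p,q,r,t,u}  [seen]
{p,q,r,t,u} --1--> {p,q,r,s,t,u}  [seen]
{p,q,r,s,t,u} --0--> {p,q,r,s,t,u}  [seen]
{p,q,r,s,t,u} --1--> {p,q,r,s,t,u}  [seen]
Reachable DFA states: {p}, {q}, {p,s,t,u}, {p,q}, {p,r,t}, {p,q,s,t,u}, {p,r,s,t,u}, {p,q,r,t,u}, {p,q,r,s,t,u}.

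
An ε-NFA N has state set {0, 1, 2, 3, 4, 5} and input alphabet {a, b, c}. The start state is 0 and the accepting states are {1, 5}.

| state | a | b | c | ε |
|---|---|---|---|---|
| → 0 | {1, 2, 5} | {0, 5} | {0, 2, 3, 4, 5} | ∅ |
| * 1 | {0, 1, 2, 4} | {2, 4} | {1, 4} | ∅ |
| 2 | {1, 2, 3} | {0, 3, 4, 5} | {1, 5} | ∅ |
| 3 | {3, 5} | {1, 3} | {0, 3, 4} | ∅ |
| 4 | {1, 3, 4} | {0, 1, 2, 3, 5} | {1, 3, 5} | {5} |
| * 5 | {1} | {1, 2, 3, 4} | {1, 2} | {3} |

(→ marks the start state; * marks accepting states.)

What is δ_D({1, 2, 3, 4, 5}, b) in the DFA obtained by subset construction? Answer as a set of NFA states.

{0, 1, 2, 3, 4, 5}

δ(1,b) = {2, 4}; δ(2,b) = {0, 3, 4, 5}; δ(3,b) = {1, 3}; δ(4,b) = {0, 1, 2, 3, 5}; δ(5,b) = {1, 2, 3, 4}.
Union: {0, 1, 2, 3, 4, 5}.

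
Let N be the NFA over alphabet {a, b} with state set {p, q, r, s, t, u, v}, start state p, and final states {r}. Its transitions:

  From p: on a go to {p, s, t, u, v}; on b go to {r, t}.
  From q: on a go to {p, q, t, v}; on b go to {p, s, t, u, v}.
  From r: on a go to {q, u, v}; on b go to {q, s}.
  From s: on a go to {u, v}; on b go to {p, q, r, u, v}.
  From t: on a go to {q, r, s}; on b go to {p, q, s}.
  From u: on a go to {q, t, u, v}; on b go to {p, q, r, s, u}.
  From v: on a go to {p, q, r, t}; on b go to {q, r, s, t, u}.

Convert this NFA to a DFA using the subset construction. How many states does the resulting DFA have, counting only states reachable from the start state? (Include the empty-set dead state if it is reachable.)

8

Start state of the DFA: {p}.
{p} --a--> {p, s, t, u, v}  [new]
{p} --b--> {r, t}  [new]
{p, s, t, u, v} --a--> {p, q, r, s, t, u, v}  [new]
{p, s, t, u, v} --b--> {p, q, r, s, t, u, v}  [seen]
{r, t} --a--> {q, r, s, u, v}  [new]
{r, t} --b--> {p, q, s}  [new]
{p, q, r, s, t, u, v} --a--> {p, q, r, s, t, u, v}  [seen]
{p, q, r, s, t, u, v} --b--> {p, q, r, s, t, u, v}  [seen]
{q, r, s, u, v} --a--> {p, q, r, t, u, v}  [new]
{q, r, s, u, v} --b--> {p, q, r, s, t, u, v}  [seen]
{p, q, s} --a--> {p, q, s, t, u, v}  [new]
{p, q, s} --b--> {p, q, r, s, t, u, v}  [seen]
{p, q, r, t, u, v} --a--> {p, q, r, s, t, u, v}  [seen]
{p, q, r, t, u, v} --b--> {p, q, r, s, t, u, v}  [seen]
{p, q, s, t, u, v} --a--> {p, q, r, s, t, u, v}  [seen]
{p, q, s, t, u, v} --b--> {p, q, r, s, t, u, v}  [seen]
Reachable DFA states: {p}, {p, s, t, u, v}, {r, t}, {p, q, r, s, t, u, v}, {q, r, s, u, v}, {p, q, s}, {p, q, r, t, u, v}, {p, q, s, t, u, v}.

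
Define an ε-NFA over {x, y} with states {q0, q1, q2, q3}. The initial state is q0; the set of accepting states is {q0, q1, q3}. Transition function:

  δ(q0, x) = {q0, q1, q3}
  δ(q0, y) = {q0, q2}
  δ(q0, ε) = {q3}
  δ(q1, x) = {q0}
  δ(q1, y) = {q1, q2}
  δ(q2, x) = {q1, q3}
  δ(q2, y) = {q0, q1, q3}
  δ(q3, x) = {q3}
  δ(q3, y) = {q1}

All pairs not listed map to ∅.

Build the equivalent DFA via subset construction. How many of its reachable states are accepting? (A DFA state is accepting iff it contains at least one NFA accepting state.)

3

Start state of the DFA: {q0, q3} (ε-closure of the NFA start).
{q0, q3} --x--> {q0, q1, q3}  [new]
{q0, q3} --y--> {q0, q1, q2, q3}  [new]
{q0, q1, q3} --x--> {q0, q1, q3}  [seen]
{q0, q1, q3} --y--> {q0, q1, q2, q3}  [seen]
{q0, q1, q2, q3} --x--> {q0, q1, q3}  [seen]
{q0, q1, q2, q3} --y--> {q0, q1, q2, q3}  [seen]
Reachable DFA states: {q0, q3}, {q0, q1, q3}, {q0, q1, q2, q3}.
Accepting DFA states (contain an NFA accepting state): {q0, q3}, {q0, q1, q3}, {q0, q1, q2, q3}.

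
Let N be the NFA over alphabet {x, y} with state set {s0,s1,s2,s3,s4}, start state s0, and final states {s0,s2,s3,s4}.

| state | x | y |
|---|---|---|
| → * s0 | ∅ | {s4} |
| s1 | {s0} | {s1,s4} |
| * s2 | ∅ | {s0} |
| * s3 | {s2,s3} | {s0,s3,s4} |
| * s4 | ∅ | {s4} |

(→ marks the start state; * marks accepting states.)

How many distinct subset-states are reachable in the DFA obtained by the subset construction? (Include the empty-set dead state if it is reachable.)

3

Start state of the DFA: {s0}.
{s0} --x--> ∅  [new]
{s0} --y--> {s4}  [new]
∅ --x--> ∅  [seen]
∅ --y--> ∅  [seen]
{s4} --x--> ∅  [seen]
{s4} --y--> {s4}  [seen]
Reachable DFA states: {s0}, ∅, {s4}.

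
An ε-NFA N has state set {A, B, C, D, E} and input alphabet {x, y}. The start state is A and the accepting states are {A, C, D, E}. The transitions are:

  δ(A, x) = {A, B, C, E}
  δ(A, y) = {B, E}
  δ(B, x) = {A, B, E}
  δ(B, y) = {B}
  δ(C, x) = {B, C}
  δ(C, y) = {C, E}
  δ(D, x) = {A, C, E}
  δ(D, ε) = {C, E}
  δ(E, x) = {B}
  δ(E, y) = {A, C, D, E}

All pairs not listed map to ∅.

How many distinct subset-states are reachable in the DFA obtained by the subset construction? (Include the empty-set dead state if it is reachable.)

Start state of the DFA: {A} (ε-closure of the NFA start).
{A} --x--> {A, B, C, E}  [new]
{A} --y--> {B, E}  [new]
{A, B, C, E} --x--> {A, B, C, E}  [seen]
{A, B, C, E} --y--> {A, B, C, D, E}  [new]
{B, E} --x--> {A, B, E}  [new]
{B, E} --y--> {A, B, C, D, E}  [seen]
{A, B, C, D, E} --x--> {A, B, C, E}  [seen]
{A, B, C, D, E} --y--> {A, B, C, D, E}  [seen]
{A, B, E} --x--> {A, B, C, E}  [seen]
{A, B, E} --y--> {A, B, C, D, E}  [seen]
Reachable DFA states: {A}, {A, B, C, E}, {B, E}, {A, B, C, D, E}, {A, B, E}.

5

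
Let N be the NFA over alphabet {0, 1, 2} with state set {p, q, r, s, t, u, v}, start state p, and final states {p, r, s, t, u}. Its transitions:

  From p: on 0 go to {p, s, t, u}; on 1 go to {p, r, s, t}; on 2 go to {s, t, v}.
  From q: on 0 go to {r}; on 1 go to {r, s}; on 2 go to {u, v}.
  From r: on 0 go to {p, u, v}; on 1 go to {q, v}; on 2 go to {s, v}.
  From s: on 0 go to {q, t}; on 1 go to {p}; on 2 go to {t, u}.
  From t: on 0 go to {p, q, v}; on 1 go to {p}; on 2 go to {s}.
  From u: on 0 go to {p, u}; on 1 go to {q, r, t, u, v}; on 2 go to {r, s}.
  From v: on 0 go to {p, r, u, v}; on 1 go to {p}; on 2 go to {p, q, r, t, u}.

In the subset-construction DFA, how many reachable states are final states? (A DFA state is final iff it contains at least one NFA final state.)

11

Start state of the DFA: {p}.
{p} --0--> {p, s, t, u}  [new]
{p} --1--> {p, r, s, t}  [new]
{p} --2--> {s, t, v}  [new]
{p, s, t, u} --0--> {p, q, s, t, u, v}  [new]
{p, s, t, u} --1--> {p, q, r, s, t, u, v}  [new]
{p, s, t, u} --2--> {r, s, t, u, v}  [new]
{p, r, s, t} --0--> {p, q, s, t, u, v}  [seen]
{p, r, s, t} --1--> {p, q, r, s, t, v}  [new]
{p, r, s, t} --2--> {s, t, u, v}  [new]
{s, t, v} --0--> {p, q, r, t, u, v}  [new]
{s, t, v} --1--> {p}  [seen]
{s, t, v} --2--> {p, q, r, s, t, u}  [new]
{p, q, s, t, u, v} --0--> {p, q, r, s, t, u, v}  [seen]
{p, q, s, t, u, v} --1--> {p, q, r, s, t, u, v}  [seen]
{p, q, s, t, u, v} --2--> {p, q, r, s, t, u, v}  [seen]
{p, q, r, s, t, u, v} --0--> {p, q, r, s, t, u, v}  [seen]
{p, q, r, s, t, u, v} --1--> {p, q, r, s, t, u, v}  [seen]
{p, q, r, s, t, u, v} --2--> {p, q, r, s, t, u, v}  [seen]
{r, s, t, u, v} --0--> {p, q, r, t, u, v}  [seen]
{r, s, t, u, v} --1--> {p, q, r, t, u, v}  [seen]
{r, s, t, u, v} --2--> {p, q, r, s, t, u, v}  [seen]
{p, q, r, s, t, v} --0--> {p, q, r, s, t, u, v}  [seen]
{p, q, r, s, t, v} --1--> {p, q, r, s, t, v}  [seen]
{p, q, r, s, t, v} --2--> {p, q, r, s, t, u, v}  [seen]
{s, t, u, v} --0--> {p, q, r, t, u, v}  [seen]
{s, t, u, v} --1--> {p, q, r, t, u, v}  [seen]
{s, t, u, v} --2--> {p, q, r, s, t, u}  [seen]
{p, q, r, t, u, v} --0--> {p, q, r, s, t, u, v}  [seen]
{p, q, r, t, u, v} --1--> {p, q, r, s, t, u, v}  [seen]
{p, q, r, t, u, v} --2--> {p, q, r, s, t, u, v}  [seen]
{p, q, r, s, t, u} --0--> {p, q, r, s, t, u, v}  [seen]
{p, q, r, s, t, u} --1--> {p, q, r, s, t, u, v}  [seen]
{p, q, r, s, t, u} --2--> {r, s, t, u, v}  [seen]
Reachable DFA states: {p}, {p, s, t, u}, {p, r, s, t}, {s, t, v}, {p, q, s, t, u, v}, {p, q, r, s, t, u, v}, {r, s, t, u, v}, {p, q, r, s, t, v}, {s, t, u, v}, {p, q, r, t, u, v}, {p, q, r, s, t, u}.
Accepting DFA states (contain an NFA accepting state): {p}, {p, s, t, u}, {p, r, s, t}, {s, t, v}, {p, q, s, t, u, v}, {p, q, r, s, t, u, v}, {r, s, t, u, v}, {p, q, r, s, t, v}, {s, t, u, v}, {p, q, r, t, u, v}, {p, q, r, s, t, u}.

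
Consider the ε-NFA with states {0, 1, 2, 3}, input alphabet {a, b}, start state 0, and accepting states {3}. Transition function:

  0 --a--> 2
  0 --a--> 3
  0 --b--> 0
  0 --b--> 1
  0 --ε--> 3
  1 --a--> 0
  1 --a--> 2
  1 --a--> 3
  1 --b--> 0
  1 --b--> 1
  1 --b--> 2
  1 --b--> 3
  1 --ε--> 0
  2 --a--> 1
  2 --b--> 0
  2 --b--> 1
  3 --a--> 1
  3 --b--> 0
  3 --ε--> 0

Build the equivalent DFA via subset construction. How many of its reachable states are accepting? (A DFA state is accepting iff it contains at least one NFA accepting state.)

Start state of the DFA: {0, 3} (ε-closure of the NFA start).
{0, 3} --a--> {0, 1, 2, 3}  [new]
{0, 3} --b--> {0, 1, 3}  [new]
{0, 1, 2, 3} --a--> {0, 1, 2, 3}  [seen]
{0, 1, 2, 3} --b--> {0, 1, 2, 3}  [seen]
{0, 1, 3} --a--> {0, 1, 2, 3}  [seen]
{0, 1, 3} --b--> {0, 1, 2, 3}  [seen]
Reachable DFA states: {0, 3}, {0, 1, 2, 3}, {0, 1, 3}.
Accepting DFA states (contain an NFA accepting state): {0, 3}, {0, 1, 2, 3}, {0, 1, 3}.

3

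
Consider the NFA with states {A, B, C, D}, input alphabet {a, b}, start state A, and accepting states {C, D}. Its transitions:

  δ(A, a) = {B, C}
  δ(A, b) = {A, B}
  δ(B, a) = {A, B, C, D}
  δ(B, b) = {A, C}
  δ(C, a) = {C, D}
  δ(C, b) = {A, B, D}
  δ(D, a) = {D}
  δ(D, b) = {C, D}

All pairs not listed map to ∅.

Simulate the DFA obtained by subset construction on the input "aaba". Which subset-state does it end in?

{A, B, C, D}

Start: {A}.
δ(A,a) = {B, C}.
Union: {B, C}.
After a: {B, C}.
δ(B,a) = {A, B, C, D}; δ(C,a) = {C, D}.
Union: {A, B, C, D}.
After a: {A, B, C, D}.
δ(A,b) = {A, B}; δ(B,b) = {A, C}; δ(C,b) = {A, B, D}; δ(D,b) = {C, D}.
Union: {A, B, C, D}.
After b: {A, B, C, D}.
δ(A,a) = {B, C}; δ(B,a) = {A, B, C, D}; δ(C,a) = {C, D}; δ(D,a) = {D}.
Union: {A, B, C, D}.
After a: {A, B, C, D}.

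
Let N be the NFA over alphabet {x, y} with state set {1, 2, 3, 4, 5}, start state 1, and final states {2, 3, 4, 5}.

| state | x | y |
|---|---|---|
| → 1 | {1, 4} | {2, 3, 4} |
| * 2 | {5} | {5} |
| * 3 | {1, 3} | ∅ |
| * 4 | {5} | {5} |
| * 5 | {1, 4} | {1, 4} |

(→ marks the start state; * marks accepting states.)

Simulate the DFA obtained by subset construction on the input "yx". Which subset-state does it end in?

Start: {1}.
δ(1,y) = {2, 3, 4}.
Union: {2, 3, 4}.
After y: {2, 3, 4}.
δ(2,x) = {5}; δ(3,x) = {1, 3}; δ(4,x) = {5}.
Union: {1, 3, 5}.
After x: {1, 3, 5}.

{1, 3, 5}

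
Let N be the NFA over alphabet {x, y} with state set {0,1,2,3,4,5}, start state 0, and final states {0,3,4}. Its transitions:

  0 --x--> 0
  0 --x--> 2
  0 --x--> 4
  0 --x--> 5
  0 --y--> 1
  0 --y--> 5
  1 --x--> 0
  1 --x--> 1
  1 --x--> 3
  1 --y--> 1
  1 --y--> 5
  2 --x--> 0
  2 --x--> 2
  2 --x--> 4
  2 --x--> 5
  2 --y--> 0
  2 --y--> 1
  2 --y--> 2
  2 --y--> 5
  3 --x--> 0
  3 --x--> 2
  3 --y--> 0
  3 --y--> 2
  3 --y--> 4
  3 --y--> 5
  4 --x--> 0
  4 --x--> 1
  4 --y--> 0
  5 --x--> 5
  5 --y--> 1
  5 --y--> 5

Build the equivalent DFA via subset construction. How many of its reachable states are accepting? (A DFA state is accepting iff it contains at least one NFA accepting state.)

6

Start state of the DFA: {0}.
{0} --x--> {0,2,4,5}  [new]
{0} --y--> {1,5}  [new]
{0,2,4,5} --x--> {0,1,2,4,5}  [new]
{0,2,4,5} --y--> {0,1,2,5}  [new]
{1,5} --x--> {0,1,3,5}  [new]
{1,5} --y--> {1,5}  [seen]
{0,1,2,4,5} --x--> {0,1,2,3,4,5}  [new]
{0,1,2,4,5} --y--> {0,1,2,5}  [seen]
{0,1,2,5} --x--> {0,1,2,3,4,5}  [seen]
{0,1,2,5} --y--> {0,1,2,5}  [seen]
{0,1,3,5} --x--> {0,1,2,3,4,5}  [seen]
{0,1,3,5} --y--> {0,1,2,4,5}  [seen]
{0,1,2,3,4,5} --x--> {0,1,2,3,4,5}  [seen]
{0,1,2,3,4,5} --y--> {0,1,2,4,5}  [seen]
Reachable DFA states: {0}, {0,2,4,5}, {1,5}, {0,1,2,4,5}, {0,1,2,5}, {0,1,3,5}, {0,1,2,3,4,5}.
Accepting DFA states (contain an NFA accepting state): {0}, {0,2,4,5}, {0,1,2,4,5}, {0,1,2,5}, {0,1,3,5}, {0,1,2,3,4,5}.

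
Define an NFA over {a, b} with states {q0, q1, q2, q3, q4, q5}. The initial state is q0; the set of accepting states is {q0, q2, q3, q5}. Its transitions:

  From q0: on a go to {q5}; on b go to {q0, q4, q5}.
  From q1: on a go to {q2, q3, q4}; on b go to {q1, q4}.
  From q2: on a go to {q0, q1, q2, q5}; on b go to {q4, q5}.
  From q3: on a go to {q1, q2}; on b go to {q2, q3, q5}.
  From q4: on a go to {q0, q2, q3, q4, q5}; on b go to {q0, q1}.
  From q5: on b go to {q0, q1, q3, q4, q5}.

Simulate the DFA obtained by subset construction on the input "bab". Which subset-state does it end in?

Start: {q0}.
δ(q0,b) = {q0, q4, q5}.
Union: {q0, q4, q5}.
After b: {q0, q4, q5}.
δ(q0,a) = {q5}; δ(q4,a) = {q0, q2, q3, q4, q5}; δ(q5,a) = ∅.
Union: {q0, q2, q3, q4, q5}.
After a: {q0, q2, q3, q4, q5}.
δ(q0,b) = {q0, q4, q5}; δ(q2,b) = {q4, q5}; δ(q3,b) = {q2, q3, q5}; δ(q4,b) = {q0, q1}; δ(q5,b) = {q0, q1, q3, q4, q5}.
Union: {q0, q1, q2, q3, q4, q5}.
After b: {q0, q1, q2, q3, q4, q5}.

{q0, q1, q2, q3, q4, q5}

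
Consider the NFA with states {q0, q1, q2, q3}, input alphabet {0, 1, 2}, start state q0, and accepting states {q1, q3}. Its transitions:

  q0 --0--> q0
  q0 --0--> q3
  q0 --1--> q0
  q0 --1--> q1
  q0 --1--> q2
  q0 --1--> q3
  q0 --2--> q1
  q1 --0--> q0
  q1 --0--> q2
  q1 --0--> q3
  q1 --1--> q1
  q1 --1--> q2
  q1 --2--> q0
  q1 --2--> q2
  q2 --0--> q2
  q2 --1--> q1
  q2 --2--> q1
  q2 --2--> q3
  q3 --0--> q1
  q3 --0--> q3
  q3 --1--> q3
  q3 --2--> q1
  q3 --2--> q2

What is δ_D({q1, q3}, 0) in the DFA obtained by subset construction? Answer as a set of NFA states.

{q0, q1, q2, q3}

δ(q1,0) = {q0, q2, q3}; δ(q3,0) = {q1, q3}.
Union: {q0, q1, q2, q3}.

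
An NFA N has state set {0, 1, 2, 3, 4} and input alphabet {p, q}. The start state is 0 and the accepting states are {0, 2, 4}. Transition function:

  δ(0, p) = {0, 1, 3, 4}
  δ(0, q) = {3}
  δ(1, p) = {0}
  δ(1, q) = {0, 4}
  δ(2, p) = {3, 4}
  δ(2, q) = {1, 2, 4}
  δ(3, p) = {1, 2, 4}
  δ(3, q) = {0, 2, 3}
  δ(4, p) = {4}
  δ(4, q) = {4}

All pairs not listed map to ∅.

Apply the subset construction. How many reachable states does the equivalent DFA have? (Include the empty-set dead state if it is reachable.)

9

Start state of the DFA: {0}.
{0} --p--> {0, 1, 3, 4}  [new]
{0} --q--> {3}  [new]
{0, 1, 3, 4} --p--> {0, 1, 2, 3, 4}  [new]
{0, 1, 3, 4} --q--> {0, 2, 3, 4}  [new]
{3} --p--> {1, 2, 4}  [new]
{3} --q--> {0, 2, 3}  [new]
{0, 1, 2, 3, 4} --p--> {0, 1, 2, 3, 4}  [seen]
{0, 1, 2, 3, 4} --q--> {0, 1, 2, 3, 4}  [seen]
{0, 2, 3, 4} --p--> {0, 1, 2, 3, 4}  [seen]
{0, 2, 3, 4} --q--> {0, 1, 2, 3, 4}  [seen]
{1, 2, 4} --p--> {0, 3, 4}  [new]
{1, 2, 4} --q--> {0, 1, 2, 4}  [new]
{0, 2, 3} --p--> {0, 1, 2, 3, 4}  [seen]
{0, 2, 3} --q--> {0, 1, 2, 3, 4}  [seen]
{0, 3, 4} --p--> {0, 1, 2, 3, 4}  [seen]
{0, 3, 4} --q--> {0, 2, 3, 4}  [seen]
{0, 1, 2, 4} --p--> {0, 1, 3, 4}  [seen]
{0, 1, 2, 4} --q--> {0, 1, 2, 3, 4}  [seen]
Reachable DFA states: {0}, {0, 1, 3, 4}, {3}, {0, 1, 2, 3, 4}, {0, 2, 3, 4}, {1, 2, 4}, {0, 2, 3}, {0, 3, 4}, {0, 1, 2, 4}.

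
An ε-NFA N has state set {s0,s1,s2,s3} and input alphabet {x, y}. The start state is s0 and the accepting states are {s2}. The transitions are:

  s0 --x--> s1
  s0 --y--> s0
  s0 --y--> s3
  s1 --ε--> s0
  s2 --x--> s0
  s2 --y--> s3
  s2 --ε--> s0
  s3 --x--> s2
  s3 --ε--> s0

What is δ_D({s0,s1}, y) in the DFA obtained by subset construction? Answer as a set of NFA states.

δ(s0,y) = {s0,s3}; δ(s1,y) = ∅.
Union: {s0,s3}.

{s0,s3}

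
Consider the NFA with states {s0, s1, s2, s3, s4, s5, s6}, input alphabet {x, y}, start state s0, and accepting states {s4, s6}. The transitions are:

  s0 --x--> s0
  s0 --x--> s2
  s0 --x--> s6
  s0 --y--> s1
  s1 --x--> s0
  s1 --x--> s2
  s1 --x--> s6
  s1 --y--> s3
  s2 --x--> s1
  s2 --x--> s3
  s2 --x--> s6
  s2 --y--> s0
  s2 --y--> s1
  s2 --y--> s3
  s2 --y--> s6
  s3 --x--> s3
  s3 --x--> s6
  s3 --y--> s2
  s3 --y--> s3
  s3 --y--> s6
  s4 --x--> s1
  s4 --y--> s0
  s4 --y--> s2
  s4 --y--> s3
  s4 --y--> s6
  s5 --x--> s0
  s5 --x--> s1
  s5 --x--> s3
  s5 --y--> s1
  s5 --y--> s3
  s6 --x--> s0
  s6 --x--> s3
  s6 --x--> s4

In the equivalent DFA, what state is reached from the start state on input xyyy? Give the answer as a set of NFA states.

{s0, s1, s2, s3, s6}

Start: {s0}.
δ(s0,x) = {s0, s2, s6}.
Union: {s0, s2, s6}.
After x: {s0, s2, s6}.
δ(s0,y) = {s1}; δ(s2,y) = {s0, s1, s3, s6}; δ(s6,y) = ∅.
Union: {s0, s1, s3, s6}.
After y: {s0, s1, s3, s6}.
δ(s0,y) = {s1}; δ(s1,y) = {s3}; δ(s3,y) = {s2, s3, s6}; δ(s6,y) = ∅.
Union: {s1, s2, s3, s6}.
After y: {s1, s2, s3, s6}.
δ(s1,y) = {s3}; δ(s2,y) = {s0, s1, s3, s6}; δ(s3,y) = {s2, s3, s6}; δ(s6,y) = ∅.
Union: {s0, s1, s2, s3, s6}.
After y: {s0, s1, s2, s3, s6}.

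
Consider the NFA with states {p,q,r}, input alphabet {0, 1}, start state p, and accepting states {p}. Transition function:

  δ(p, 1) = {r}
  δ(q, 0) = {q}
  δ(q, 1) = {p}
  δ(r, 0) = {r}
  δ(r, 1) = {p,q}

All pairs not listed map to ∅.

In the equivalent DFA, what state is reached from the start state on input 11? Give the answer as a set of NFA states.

{p,q}

Start: {p}.
δ(p,1) = {r}.
Union: {r}.
After 1: {r}.
δ(r,1) = {p,q}.
Union: {p,q}.
After 1: {p,q}.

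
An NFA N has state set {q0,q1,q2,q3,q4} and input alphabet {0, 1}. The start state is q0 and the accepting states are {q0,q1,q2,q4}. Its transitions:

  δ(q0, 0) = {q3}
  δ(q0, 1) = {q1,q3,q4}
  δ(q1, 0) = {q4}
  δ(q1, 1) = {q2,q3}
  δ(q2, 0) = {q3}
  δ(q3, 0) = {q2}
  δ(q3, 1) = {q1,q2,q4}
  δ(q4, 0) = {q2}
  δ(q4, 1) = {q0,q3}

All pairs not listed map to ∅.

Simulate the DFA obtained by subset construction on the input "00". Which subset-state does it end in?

{q2}

Start: {q0}.
δ(q0,0) = {q3}.
Union: {q3}.
After 0: {q3}.
δ(q3,0) = {q2}.
Union: {q2}.
After 0: {q2}.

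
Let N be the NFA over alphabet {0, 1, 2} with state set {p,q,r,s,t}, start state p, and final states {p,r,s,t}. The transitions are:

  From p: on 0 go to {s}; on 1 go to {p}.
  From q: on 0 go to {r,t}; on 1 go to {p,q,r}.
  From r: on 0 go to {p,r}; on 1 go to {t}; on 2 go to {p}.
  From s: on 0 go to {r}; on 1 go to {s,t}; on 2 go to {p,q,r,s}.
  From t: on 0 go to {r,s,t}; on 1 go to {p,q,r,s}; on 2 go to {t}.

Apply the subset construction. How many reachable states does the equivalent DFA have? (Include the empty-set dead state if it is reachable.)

Start state of the DFA: {p}.
{p} --0--> {s}  [new]
{p} --1--> {p}  [seen]
{p} --2--> ∅  [new]
{s} --0--> {r}  [new]
{s} --1--> {s,t}  [new]
{s} --2--> {p,q,r,s}  [new]
∅ --0--> ∅  [seen]
∅ --1--> ∅  [seen]
∅ --2--> ∅  [seen]
{r} --0--> {p,r}  [new]
{r} --1--> {t}  [new]
{r} --2--> {p}  [seen]
{s,t} --0--> {r,s,t}  [new]
{s,t} --1--> {p,q,r,s,t}  [new]
{s,t} --2--> {p,q,r,s,t}  [seen]
{p,q,r,s} --0--> {p,r,s,t}  [new]
{p,q,r,s} --1--> {p,q,r,s,t}  [seen]
{p,q,r,s} --2--> {p,q,r,s}  [seen]
{p,r} --0--> {p,r,s}  [new]
{p,r} --1--> {p,t}  [new]
{p,r} --2--> {p}  [seen]
{t} --0--> {r,s,t}  [seen]
{t} --1--> {p,q,r,s}  [seen]
{t} --2--> {t}  [seen]
{r,s,t} --0--> {p,r,s,t}  [seen]
{r,s,t} --1--> {p,q,r,s,t}  [seen]
{r,s,t} --2--> {p,q,r,s,t}  [seen]
{p,q,r,s,t} --0--> {p,r,s,t}  [seen]
{p,q,r,s,t} --1--> {p,q,r,s,t}  [seen]
{p,q,r,s,t} --2--> {p,q,r,s,t}  [seen]
{p,r,s,t} --0--> {p,r,s,t}  [seen]
{p,r,s,t} --1--> {p,q,r,s,t}  [seen]
{p,r,s,t} --2--> {p,q,r,s,t}  [seen]
{p,r,s} --0--> {p,r,s}  [seen]
{p,r,s} --1--> {p,s,t}  [new]
{p,r,s} --2--> {p,q,r,s}  [seen]
{p,t} --0--> {r,s,t}  [seen]
{p,t} --1--> {p,q,r,s}  [seen]
{p,t} --2--> {t}  [seen]
{p,s,t} --0--> {r,s,t}  [seen]
{p,s,t} --1--> {p,q,r,s,t}  [seen]
{p,s,t} --2--> {p,q,r,s,t}  [seen]
Reachable DFA states: {p}, {s}, ∅, {r}, {s,t}, {p,q,r,s}, {p,r}, {t}, {r,s,t}, {p,q,r,s,t}, {p,r,s,t}, {p,r,s}, {p,t}, {p,s,t}.

14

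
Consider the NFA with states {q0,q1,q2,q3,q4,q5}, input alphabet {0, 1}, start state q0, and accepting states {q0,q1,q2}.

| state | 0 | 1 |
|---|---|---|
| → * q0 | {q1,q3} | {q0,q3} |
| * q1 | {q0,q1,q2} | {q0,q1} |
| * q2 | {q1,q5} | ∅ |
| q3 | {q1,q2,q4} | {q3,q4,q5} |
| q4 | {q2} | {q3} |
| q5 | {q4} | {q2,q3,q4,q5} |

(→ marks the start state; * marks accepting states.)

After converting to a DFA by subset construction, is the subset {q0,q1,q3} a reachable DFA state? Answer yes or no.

yes

Start state of the DFA: {q0}.
{q0} --0--> {q1,q3}  [new]
{q0} --1--> {q0,q3}  [new]
{q1,q3} --0--> {q0,q1,q2,q4}  [new]
{q1,q3} --1--> {q0,q1,q3,q4,q5}  [new]
{q0,q3} --0--> {q1,q2,q3,q4}  [new]
{q0,q3} --1--> {q0,q3,q4,q5}  [new]
{q0,q1,q2,q4} --0--> {q0,q1,q2,q3,q5}  [new]
{q0,q1,q2,q4} --1--> {q0,q1,q3}  [new]
{q0,q1,q3,q4,q5} --0--> {q0,q1,q2,q3,q4}  [new]
{q0,q1,q3,q4,q5} --1--> {q0,q1,q2,q3,q4,q5}  [new]
{q1,q2,q3,q4} --0--> {q0,q1,q2,q4,q5}  [new]
{q1,q2,q3,q4} --1--> {q0,q1,q3,q4,q5}  [seen]
{q0,q3,q4,q5} --0--> {q1,q2,q3,q4}  [seen]
{q0,q3,q4,q5} --1--> {q0,q2,q3,q4,q5}  [new]
{q0,q1,q2,q3,q5} --0--> {q0,q1,q2,q3,q4,q5}  [seen]
{q0,q1,q2,q3,q5} --1--> {q0,q1,q2,q3,q4,q5}  [seen]
{q0,q1,q3} --0--> {q0,q1,q2,q3,q4}  [seen]
{q0,q1,q3} --1--> {q0,q1,q3,q4,q5}  [seen]
{q0,q1,q2,q3,q4} --0--> {q0,q1,q2,q3,q4,q5}  [seen]
{q0,q1,q2,q3,q4} --1--> {q0,q1,q3,q4,q5}  [seen]
{q0,q1,q2,q3,q4,q5} --0--> {q0,q1,q2,q3,q4,q5}  [seen]
{q0,q1,q2,q3,q4,q5} --1--> {q0,q1,q2,q3,q4,q5}  [seen]
{q0,q1,q2,q4,q5} --0--> {q0,q1,q2,q3,q4,q5}  [seen]
{q0,q1,q2,q4,q5} --1--> {q0,q1,q2,q3,q4,q5}  [seen]
{q0,q2,q3,q4,q5} --0--> {q1,q2,q3,q4,q5}  [new]
{q0,q2,q3,q4,q5} --1--> {q0,q2,q3,q4,q5}  [seen]
{q1,q2,q3,q4,q5} --0--> {q0,q1,q2,q4,q5}  [seen]
{q1,q2,q3,q4,q5} --1--> {q0,q1,q2,q3,q4,q5}  [seen]
Reachable DFA states: {q0}, {q1,q3}, {q0,q3}, {q0,q1,q2,q4}, {q0,q1,q3,q4,q5}, {q1,q2,q3,q4}, {q0,q3,q4,q5}, {q0,q1,q2,q3,q5}, {q0,q1,q3}, {q0,q1,q2,q3,q4}, {q0,q1,q2,q3,q4,q5}, {q0,q1,q2,q4,q5}, {q0,q2,q3,q4,q5}, {q1,q2,q3,q4,q5}.
{q0,q1,q3} is among them.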